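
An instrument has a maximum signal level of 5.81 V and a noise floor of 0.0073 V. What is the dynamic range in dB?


Dynamic range = 20 * log10(Vmax / Vnoise).
DR = 20 * log10(5.81 / 0.0073)
DR = 20 * log10(795.89)
DR = 58.02 dB

58.02 dB


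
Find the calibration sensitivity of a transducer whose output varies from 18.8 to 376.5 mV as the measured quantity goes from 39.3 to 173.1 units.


Sensitivity = (y2 - y1) / (x2 - x1).
S = (376.5 - 18.8) / (173.1 - 39.3)
S = 357.7 / 133.8
S = 2.6734 mV/unit

2.6734 mV/unit


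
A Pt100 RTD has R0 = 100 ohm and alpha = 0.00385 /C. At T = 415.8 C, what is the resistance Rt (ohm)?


The RTD equation: Rt = R0 * (1 + alpha * T).
Rt = 100 * (1 + 0.00385 * 415.8)
Rt = 100 * (1 + 1.60083)
Rt = 100 * 2.60083
Rt = 260.083 ohm

260.083 ohm


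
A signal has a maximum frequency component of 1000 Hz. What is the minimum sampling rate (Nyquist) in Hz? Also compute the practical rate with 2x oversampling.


By Nyquist theorem, fs_min = 2 * fmax.
fs_min = 2 * 1000 = 2000 Hz
Practical rate = 2 * fs_min = 2 * 2000 = 4000 Hz

fs_min = 2000 Hz, fs_practical = 4000 Hz


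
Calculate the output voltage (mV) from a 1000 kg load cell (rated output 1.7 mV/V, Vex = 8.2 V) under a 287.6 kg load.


Vout = rated_output * Vex * (load / capacity).
Vout = 1.7 * 8.2 * (287.6 / 1000)
Vout = 1.7 * 8.2 * 0.2876
Vout = 4.009 mV

4.009 mV


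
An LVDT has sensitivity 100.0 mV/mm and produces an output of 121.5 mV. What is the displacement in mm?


Displacement = Vout / sensitivity.
d = 121.5 / 100.0
d = 1.215 mm

1.215 mm


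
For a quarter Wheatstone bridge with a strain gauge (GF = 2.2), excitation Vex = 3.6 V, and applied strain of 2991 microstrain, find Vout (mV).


Quarter bridge output: Vout = (GF * epsilon * Vex) / 4.
Vout = (2.2 * 2991e-6 * 3.6) / 4
Vout = 0.02368872 / 4 V
Vout = 0.00592218 V = 5.9222 mV

5.9222 mV


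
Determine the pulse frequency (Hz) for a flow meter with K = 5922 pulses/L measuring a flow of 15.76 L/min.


Frequency = K * Q / 60 (converting L/min to L/s).
f = 5922 * 15.76 / 60
f = 93330.72 / 60
f = 1555.51 Hz

1555.51 Hz


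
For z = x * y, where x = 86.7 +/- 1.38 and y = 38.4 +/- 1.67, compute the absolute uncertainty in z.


For a product z = x*y, the relative uncertainty is:
uz/z = sqrt((ux/x)^2 + (uy/y)^2)
Relative uncertainties: ux/x = 1.38/86.7 = 0.015917
uy/y = 1.67/38.4 = 0.04349
z = 86.7 * 38.4 = 3329.3
uz = 3329.3 * sqrt(0.015917^2 + 0.04349^2) = 154.182

154.182


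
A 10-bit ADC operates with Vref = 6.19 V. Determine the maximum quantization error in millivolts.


The maximum quantization error is +/- LSB/2.
LSB = Vref / 2^n = 6.19 / 1024 = 0.00604492 V
Max error = LSB / 2 = 0.00604492 / 2 = 0.00302246 V
Max error = 3.0225 mV

3.0225 mV


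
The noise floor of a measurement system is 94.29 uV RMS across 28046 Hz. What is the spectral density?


Noise spectral density = Vrms / sqrt(BW).
NSD = 94.29 / sqrt(28046)
NSD = 94.29 / 167.4694
NSD = 0.563 uV/sqrt(Hz)

0.563 uV/sqrt(Hz)


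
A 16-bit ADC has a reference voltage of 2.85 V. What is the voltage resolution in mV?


The resolution (LSB) of an ADC is Vref / 2^n.
LSB = 2.85 / 2^16
LSB = 2.85 / 65536
LSB = 4.349e-05 V = 0.04348755 mV

0.04348755 mV


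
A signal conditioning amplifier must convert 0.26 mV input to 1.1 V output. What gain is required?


Gain = Vout / Vin (converting to same units).
G = 1.1 V / 0.26 mV
G = 1100.0 mV / 0.26 mV
G = 4230.77

4230.77


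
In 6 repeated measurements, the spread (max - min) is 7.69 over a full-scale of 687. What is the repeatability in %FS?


Repeatability = (spread / full scale) * 100%.
R = (7.69 / 687) * 100
R = 1.119 %FS

1.119 %FS


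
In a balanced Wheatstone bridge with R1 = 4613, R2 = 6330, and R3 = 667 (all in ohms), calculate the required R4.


At balance: R1*R4 = R2*R3, so R4 = R2*R3/R1.
R4 = 6330 * 667 / 4613
R4 = 4222110 / 4613
R4 = 915.26 ohm

915.26 ohm


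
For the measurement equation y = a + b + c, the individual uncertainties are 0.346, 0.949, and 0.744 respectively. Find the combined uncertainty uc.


For a sum of independent quantities, uc = sqrt(u1^2 + u2^2 + u3^2).
uc = sqrt(0.346^2 + 0.949^2 + 0.744^2)
uc = sqrt(0.119716 + 0.900601 + 0.553536)
uc = 1.2545

1.2545


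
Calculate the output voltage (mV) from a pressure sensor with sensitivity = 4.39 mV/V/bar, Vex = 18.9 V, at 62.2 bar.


Output = sensitivity * Vex * P.
Vout = 4.39 * 18.9 * 62.2
Vout = 82.971 * 62.2
Vout = 5160.8 mV

5160.8 mV


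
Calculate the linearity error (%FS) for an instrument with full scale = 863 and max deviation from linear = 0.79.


Linearity error = (max deviation / full scale) * 100%.
Linearity = (0.79 / 863) * 100
Linearity = 0.092 %FS

0.092 %FS


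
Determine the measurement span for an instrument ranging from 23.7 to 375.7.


Span = upper range - lower range.
Span = 375.7 - (23.7)
Span = 352.0

352.0


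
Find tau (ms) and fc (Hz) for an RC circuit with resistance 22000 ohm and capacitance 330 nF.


Time constant: tau = R * C.
tau = 22000 * 3.30e-07 = 0.00726 s
tau = 7.26 ms
Cutoff frequency: fc = 1 / (2*pi*R*C).
fc = 1 / (2*pi*0.00726) = 21.92 Hz

tau = 7.26 ms, fc = 21.92 Hz


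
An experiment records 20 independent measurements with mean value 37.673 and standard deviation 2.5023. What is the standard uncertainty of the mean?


The standard uncertainty for Type A evaluation is u = s / sqrt(n).
u = 2.5023 / sqrt(20)
u = 2.5023 / 4.4721
u = 0.5595

0.5595


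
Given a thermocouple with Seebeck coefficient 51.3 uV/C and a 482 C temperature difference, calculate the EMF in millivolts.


The thermocouple output V = sensitivity * dT.
V = 51.3 uV/C * 482 C
V = 24726.6 uV
V = 24.727 mV

24.727 mV


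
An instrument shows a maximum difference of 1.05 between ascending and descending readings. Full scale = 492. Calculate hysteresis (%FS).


Hysteresis = (max difference / full scale) * 100%.
H = (1.05 / 492) * 100
H = 0.213 %FS

0.213 %FS


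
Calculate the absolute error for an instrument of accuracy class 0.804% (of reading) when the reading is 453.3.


Absolute error = (accuracy% / 100) * reading.
Error = (0.804 / 100) * 453.3
Error = 0.00804 * 453.3
Error = 3.6445

3.6445


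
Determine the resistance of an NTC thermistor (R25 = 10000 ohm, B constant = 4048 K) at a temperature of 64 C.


NTC thermistor equation: Rt = R25 * exp(B * (1/T - 1/T25)).
T in Kelvin: 337.15 K, T25 = 298.15 K
1/T - 1/T25 = 1/337.15 - 1/298.15 = -0.00038798
B * (1/T - 1/T25) = 4048 * -0.00038798 = -1.5705
Rt = 10000 * exp(-1.5705) = 2079.3 ohm

2079.3 ohm


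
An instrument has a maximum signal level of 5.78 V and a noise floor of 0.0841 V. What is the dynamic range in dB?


Dynamic range = 20 * log10(Vmax / Vnoise).
DR = 20 * log10(5.78 / 0.0841)
DR = 20 * log10(68.73)
DR = 36.74 dB

36.74 dB


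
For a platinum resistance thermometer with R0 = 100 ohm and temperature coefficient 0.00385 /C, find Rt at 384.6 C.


The RTD equation: Rt = R0 * (1 + alpha * T).
Rt = 100 * (1 + 0.00385 * 384.6)
Rt = 100 * (1 + 1.48071)
Rt = 100 * 2.48071
Rt = 248.071 ohm

248.071 ohm


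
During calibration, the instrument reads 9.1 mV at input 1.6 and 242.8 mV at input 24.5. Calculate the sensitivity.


Sensitivity = (y2 - y1) / (x2 - x1).
S = (242.8 - 9.1) / (24.5 - 1.6)
S = 233.7 / 22.9
S = 10.2052 mV/unit

10.2052 mV/unit


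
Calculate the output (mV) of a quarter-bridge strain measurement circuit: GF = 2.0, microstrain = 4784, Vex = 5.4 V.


Quarter bridge output: Vout = (GF * epsilon * Vex) / 4.
Vout = (2.0 * 4784e-6 * 5.4) / 4
Vout = 0.0516672 / 4 V
Vout = 0.0129168 V = 12.9168 mV

12.9168 mV


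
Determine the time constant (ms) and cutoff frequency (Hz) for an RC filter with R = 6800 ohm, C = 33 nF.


Time constant: tau = R * C.
tau = 6800 * 3.30e-08 = 0.0002244 s
tau = 0.2244 ms
Cutoff frequency: fc = 1 / (2*pi*R*C).
fc = 1 / (2*pi*0.0002244) = 709.25 Hz

tau = 0.2244 ms, fc = 709.25 Hz


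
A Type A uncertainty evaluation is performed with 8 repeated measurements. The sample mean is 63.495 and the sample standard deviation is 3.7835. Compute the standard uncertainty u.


The standard uncertainty for Type A evaluation is u = s / sqrt(n).
u = 3.7835 / sqrt(8)
u = 3.7835 / 2.8284
u = 1.3377

1.3377


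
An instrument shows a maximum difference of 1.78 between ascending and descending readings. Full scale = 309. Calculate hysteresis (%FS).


Hysteresis = (max difference / full scale) * 100%.
H = (1.78 / 309) * 100
H = 0.576 %FS

0.576 %FS


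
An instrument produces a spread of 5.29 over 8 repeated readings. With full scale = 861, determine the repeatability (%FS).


Repeatability = (spread / full scale) * 100%.
R = (5.29 / 861) * 100
R = 0.614 %FS

0.614 %FS


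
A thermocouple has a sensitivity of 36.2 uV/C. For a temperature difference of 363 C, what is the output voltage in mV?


The thermocouple output V = sensitivity * dT.
V = 36.2 uV/C * 363 C
V = 13140.6 uV
V = 13.141 mV

13.141 mV


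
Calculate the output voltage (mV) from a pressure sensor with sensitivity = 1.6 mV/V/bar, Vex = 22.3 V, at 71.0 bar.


Output = sensitivity * Vex * P.
Vout = 1.6 * 22.3 * 71.0
Vout = 35.68 * 71.0
Vout = 2533.28 mV

2533.28 mV


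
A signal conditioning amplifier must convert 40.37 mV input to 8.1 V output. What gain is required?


Gain = Vout / Vin (converting to same units).
G = 8.1 V / 40.37 mV
G = 8100.0 mV / 40.37 mV
G = 200.64

200.64


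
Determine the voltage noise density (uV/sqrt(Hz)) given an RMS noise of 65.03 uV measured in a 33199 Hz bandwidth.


Noise spectral density = Vrms / sqrt(BW).
NSD = 65.03 / sqrt(33199)
NSD = 65.03 / 182.2059
NSD = 0.3569 uV/sqrt(Hz)

0.3569 uV/sqrt(Hz)


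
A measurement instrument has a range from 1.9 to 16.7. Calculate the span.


Span = upper range - lower range.
Span = 16.7 - (1.9)
Span = 14.8

14.8


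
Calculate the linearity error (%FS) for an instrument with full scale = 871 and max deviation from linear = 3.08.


Linearity error = (max deviation / full scale) * 100%.
Linearity = (3.08 / 871) * 100
Linearity = 0.354 %FS

0.354 %FS


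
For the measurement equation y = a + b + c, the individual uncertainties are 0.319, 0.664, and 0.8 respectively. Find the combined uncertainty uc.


For a sum of independent quantities, uc = sqrt(u1^2 + u2^2 + u3^2).
uc = sqrt(0.319^2 + 0.664^2 + 0.8^2)
uc = sqrt(0.101761 + 0.440896 + 0.64)
uc = 1.0875

1.0875


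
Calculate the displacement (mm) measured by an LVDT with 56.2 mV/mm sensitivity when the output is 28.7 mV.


Displacement = Vout / sensitivity.
d = 28.7 / 56.2
d = 0.511 mm

0.511 mm


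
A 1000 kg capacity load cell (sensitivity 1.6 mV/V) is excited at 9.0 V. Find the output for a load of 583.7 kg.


Vout = rated_output * Vex * (load / capacity).
Vout = 1.6 * 9.0 * (583.7 / 1000)
Vout = 1.6 * 9.0 * 0.5837
Vout = 8.405 mV

8.405 mV


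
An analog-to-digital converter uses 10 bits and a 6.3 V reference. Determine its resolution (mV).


The resolution (LSB) of an ADC is Vref / 2^n.
LSB = 6.3 / 2^10
LSB = 6.3 / 1024
LSB = 0.00615234 V = 6.15234375 mV

6.15234375 mV


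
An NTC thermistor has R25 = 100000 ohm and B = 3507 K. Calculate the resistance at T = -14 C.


NTC thermistor equation: Rt = R25 * exp(B * (1/T - 1/T25)).
T in Kelvin: 259.15 K, T25 = 298.15 K
1/T - 1/T25 = 1/259.15 - 1/298.15 = 0.00050475
B * (1/T - 1/T25) = 3507 * 0.00050475 = 1.7702
Rt = 100000 * exp(1.7702) = 587183.6 ohm

587183.6 ohm


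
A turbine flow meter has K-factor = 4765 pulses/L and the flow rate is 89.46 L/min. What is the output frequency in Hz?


Frequency = K * Q / 60 (converting L/min to L/s).
f = 4765 * 89.46 / 60
f = 426276.9 / 60
f = 7104.61 Hz

7104.61 Hz


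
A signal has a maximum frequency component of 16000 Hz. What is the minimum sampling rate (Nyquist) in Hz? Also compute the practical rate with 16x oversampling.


By Nyquist theorem, fs_min = 2 * fmax.
fs_min = 2 * 16000 = 32000 Hz
Practical rate = 16 * fs_min = 16 * 32000 = 512000 Hz

fs_min = 32000 Hz, fs_practical = 512000 Hz


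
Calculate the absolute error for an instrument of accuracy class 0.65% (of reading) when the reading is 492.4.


Absolute error = (accuracy% / 100) * reading.
Error = (0.65 / 100) * 492.4
Error = 0.0065 * 492.4
Error = 3.2006

3.2006


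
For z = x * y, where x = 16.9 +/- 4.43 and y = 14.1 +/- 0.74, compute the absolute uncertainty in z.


For a product z = x*y, the relative uncertainty is:
uz/z = sqrt((ux/x)^2 + (uy/y)^2)
Relative uncertainties: ux/x = 4.43/16.9 = 0.26213
uy/y = 0.74/14.1 = 0.052482
z = 16.9 * 14.1 = 238.3
uz = 238.3 * sqrt(0.26213^2 + 0.052482^2) = 63.703

63.703


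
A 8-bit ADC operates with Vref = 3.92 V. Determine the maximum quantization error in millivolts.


The maximum quantization error is +/- LSB/2.
LSB = Vref / 2^n = 3.92 / 256 = 0.0153125 V
Max error = LSB / 2 = 0.0153125 / 2 = 0.00765625 V
Max error = 7.6562 mV

7.6562 mV


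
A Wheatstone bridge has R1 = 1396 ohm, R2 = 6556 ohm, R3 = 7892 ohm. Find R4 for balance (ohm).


At balance: R1*R4 = R2*R3, so R4 = R2*R3/R1.
R4 = 6556 * 7892 / 1396
R4 = 51739952 / 1396
R4 = 37063.0 ohm

37063.0 ohm


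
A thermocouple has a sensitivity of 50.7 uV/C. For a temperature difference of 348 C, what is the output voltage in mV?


The thermocouple output V = sensitivity * dT.
V = 50.7 uV/C * 348 C
V = 17643.6 uV
V = 17.644 mV

17.644 mV


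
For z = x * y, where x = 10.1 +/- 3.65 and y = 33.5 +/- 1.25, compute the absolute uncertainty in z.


For a product z = x*y, the relative uncertainty is:
uz/z = sqrt((ux/x)^2 + (uy/y)^2)
Relative uncertainties: ux/x = 3.65/10.1 = 0.361386
uy/y = 1.25/33.5 = 0.037313
z = 10.1 * 33.5 = 338.3
uz = 338.3 * sqrt(0.361386^2 + 0.037313^2) = 122.925

122.925


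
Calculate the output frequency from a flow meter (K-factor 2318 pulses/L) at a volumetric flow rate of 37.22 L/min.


Frequency = K * Q / 60 (converting L/min to L/s).
f = 2318 * 37.22 / 60
f = 86275.96 / 60
f = 1437.93 Hz

1437.93 Hz


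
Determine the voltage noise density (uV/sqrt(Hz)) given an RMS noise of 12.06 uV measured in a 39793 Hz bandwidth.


Noise spectral density = Vrms / sqrt(BW).
NSD = 12.06 / sqrt(39793)
NSD = 12.06 / 199.4818
NSD = 0.0605 uV/sqrt(Hz)

0.0605 uV/sqrt(Hz)


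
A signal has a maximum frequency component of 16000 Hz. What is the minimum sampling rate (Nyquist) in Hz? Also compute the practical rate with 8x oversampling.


By Nyquist theorem, fs_min = 2 * fmax.
fs_min = 2 * 16000 = 32000 Hz
Practical rate = 8 * fs_min = 8 * 32000 = 256000 Hz

fs_min = 32000 Hz, fs_practical = 256000 Hz


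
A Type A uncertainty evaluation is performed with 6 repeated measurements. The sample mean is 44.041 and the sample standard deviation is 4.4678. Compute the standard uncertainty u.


The standard uncertainty for Type A evaluation is u = s / sqrt(n).
u = 4.4678 / sqrt(6)
u = 4.4678 / 2.4495
u = 1.824

1.824


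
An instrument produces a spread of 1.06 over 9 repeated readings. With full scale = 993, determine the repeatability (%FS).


Repeatability = (spread / full scale) * 100%.
R = (1.06 / 993) * 100
R = 0.107 %FS

0.107 %FS


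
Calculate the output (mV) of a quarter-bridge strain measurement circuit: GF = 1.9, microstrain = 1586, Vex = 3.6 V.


Quarter bridge output: Vout = (GF * epsilon * Vex) / 4.
Vout = (1.9 * 1586e-6 * 3.6) / 4
Vout = 0.01084824 / 4 V
Vout = 0.00271206 V = 2.7121 mV

2.7121 mV


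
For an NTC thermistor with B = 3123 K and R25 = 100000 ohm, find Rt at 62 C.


NTC thermistor equation: Rt = R25 * exp(B * (1/T - 1/T25)).
T in Kelvin: 335.15 K, T25 = 298.15 K
1/T - 1/T25 = 1/335.15 - 1/298.15 = -0.00037028
B * (1/T - 1/T25) = 3123 * -0.00037028 = -1.1564
Rt = 100000 * exp(-1.1564) = 31462.4 ohm

31462.4 ohm


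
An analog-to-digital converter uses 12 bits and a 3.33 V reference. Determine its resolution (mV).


The resolution (LSB) of an ADC is Vref / 2^n.
LSB = 3.33 / 2^12
LSB = 3.33 / 4096
LSB = 0.00081299 V = 0.81298828 mV

0.81298828 mV


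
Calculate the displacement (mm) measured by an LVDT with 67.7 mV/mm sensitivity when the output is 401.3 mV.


Displacement = Vout / sensitivity.
d = 401.3 / 67.7
d = 5.928 mm

5.928 mm


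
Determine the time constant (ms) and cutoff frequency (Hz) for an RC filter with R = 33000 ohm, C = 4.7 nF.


Time constant: tau = R * C.
tau = 33000 * 4.70e-09 = 0.0001551 s
tau = 0.1551 ms
Cutoff frequency: fc = 1 / (2*pi*R*C).
fc = 1 / (2*pi*0.0001551) = 1026.14 Hz

tau = 0.1551 ms, fc = 1026.14 Hz


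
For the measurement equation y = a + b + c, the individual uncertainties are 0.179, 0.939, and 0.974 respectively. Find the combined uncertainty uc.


For a sum of independent quantities, uc = sqrt(u1^2 + u2^2 + u3^2).
uc = sqrt(0.179^2 + 0.939^2 + 0.974^2)
uc = sqrt(0.032041 + 0.881721 + 0.948676)
uc = 1.3647

1.3647


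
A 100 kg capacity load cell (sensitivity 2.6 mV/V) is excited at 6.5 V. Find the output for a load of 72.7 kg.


Vout = rated_output * Vex * (load / capacity).
Vout = 2.6 * 6.5 * (72.7 / 100)
Vout = 2.6 * 6.5 * 0.727
Vout = 12.286 mV

12.286 mV


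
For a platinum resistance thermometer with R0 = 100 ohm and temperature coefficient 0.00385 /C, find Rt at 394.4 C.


The RTD equation: Rt = R0 * (1 + alpha * T).
Rt = 100 * (1 + 0.00385 * 394.4)
Rt = 100 * (1 + 1.51844)
Rt = 100 * 2.51844
Rt = 251.844 ohm

251.844 ohm


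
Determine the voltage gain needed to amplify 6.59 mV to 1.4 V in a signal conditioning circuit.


Gain = Vout / Vin (converting to same units).
G = 1.4 V / 6.59 mV
G = 1400.0 mV / 6.59 mV
G = 212.44

212.44


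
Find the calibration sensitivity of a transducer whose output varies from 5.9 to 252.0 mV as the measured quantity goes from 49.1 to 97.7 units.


Sensitivity = (y2 - y1) / (x2 - x1).
S = (252.0 - 5.9) / (97.7 - 49.1)
S = 246.1 / 48.6
S = 5.0638 mV/unit

5.0638 mV/unit


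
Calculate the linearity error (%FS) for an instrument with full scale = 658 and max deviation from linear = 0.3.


Linearity error = (max deviation / full scale) * 100%.
Linearity = (0.3 / 658) * 100
Linearity = 0.046 %FS

0.046 %FS


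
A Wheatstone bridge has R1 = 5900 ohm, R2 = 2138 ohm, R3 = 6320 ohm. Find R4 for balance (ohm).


At balance: R1*R4 = R2*R3, so R4 = R2*R3/R1.
R4 = 2138 * 6320 / 5900
R4 = 13512160 / 5900
R4 = 2290.2 ohm

2290.2 ohm


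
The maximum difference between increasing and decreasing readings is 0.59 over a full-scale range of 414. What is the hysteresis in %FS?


Hysteresis = (max difference / full scale) * 100%.
H = (0.59 / 414) * 100
H = 0.143 %FS

0.143 %FS


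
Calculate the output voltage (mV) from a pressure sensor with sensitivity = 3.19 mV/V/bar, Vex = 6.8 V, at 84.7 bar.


Output = sensitivity * Vex * P.
Vout = 3.19 * 6.8 * 84.7
Vout = 21.692 * 84.7
Vout = 1837.31 mV

1837.31 mV


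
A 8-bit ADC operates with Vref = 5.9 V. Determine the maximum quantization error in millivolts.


The maximum quantization error is +/- LSB/2.
LSB = Vref / 2^n = 5.9 / 256 = 0.02304688 V
Max error = LSB / 2 = 0.02304688 / 2 = 0.01152344 V
Max error = 11.5234 mV

11.5234 mV


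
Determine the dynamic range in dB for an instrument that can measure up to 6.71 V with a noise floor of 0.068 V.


Dynamic range = 20 * log10(Vmax / Vnoise).
DR = 20 * log10(6.71 / 0.068)
DR = 20 * log10(98.68)
DR = 39.88 dB

39.88 dB


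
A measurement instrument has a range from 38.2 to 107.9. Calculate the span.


Span = upper range - lower range.
Span = 107.9 - (38.2)
Span = 69.7

69.7


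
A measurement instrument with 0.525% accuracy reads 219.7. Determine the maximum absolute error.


Absolute error = (accuracy% / 100) * reading.
Error = (0.525 / 100) * 219.7
Error = 0.00525 * 219.7
Error = 1.1534

1.1534


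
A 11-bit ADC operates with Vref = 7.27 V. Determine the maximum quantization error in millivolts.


The maximum quantization error is +/- LSB/2.
LSB = Vref / 2^n = 7.27 / 2048 = 0.0035498 V
Max error = LSB / 2 = 0.0035498 / 2 = 0.0017749 V
Max error = 1.7749 mV

1.7749 mV


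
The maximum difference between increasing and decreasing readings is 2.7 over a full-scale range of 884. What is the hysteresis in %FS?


Hysteresis = (max difference / full scale) * 100%.
H = (2.7 / 884) * 100
H = 0.305 %FS

0.305 %FS


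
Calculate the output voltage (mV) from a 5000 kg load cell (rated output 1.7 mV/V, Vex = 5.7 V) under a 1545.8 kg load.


Vout = rated_output * Vex * (load / capacity).
Vout = 1.7 * 5.7 * (1545.8 / 5000)
Vout = 1.7 * 5.7 * 0.30916
Vout = 2.996 mV

2.996 mV


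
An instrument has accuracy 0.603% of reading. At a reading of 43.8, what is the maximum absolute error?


Absolute error = (accuracy% / 100) * reading.
Error = (0.603 / 100) * 43.8
Error = 0.00603 * 43.8
Error = 0.2641

0.2641


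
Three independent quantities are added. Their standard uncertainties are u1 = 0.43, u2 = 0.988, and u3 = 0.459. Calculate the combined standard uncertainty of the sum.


For a sum of independent quantities, uc = sqrt(u1^2 + u2^2 + u3^2).
uc = sqrt(0.43^2 + 0.988^2 + 0.459^2)
uc = sqrt(0.1849 + 0.976144 + 0.210681)
uc = 1.1712

1.1712


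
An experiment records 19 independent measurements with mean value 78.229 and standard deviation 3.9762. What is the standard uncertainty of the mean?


The standard uncertainty for Type A evaluation is u = s / sqrt(n).
u = 3.9762 / sqrt(19)
u = 3.9762 / 4.3589
u = 0.9122

0.9122


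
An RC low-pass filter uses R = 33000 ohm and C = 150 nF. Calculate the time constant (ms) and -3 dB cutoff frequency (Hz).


Time constant: tau = R * C.
tau = 33000 * 1.50e-07 = 0.00495 s
tau = 4.95 ms
Cutoff frequency: fc = 1 / (2*pi*R*C).
fc = 1 / (2*pi*0.00495) = 32.15 Hz

tau = 4.95 ms, fc = 32.15 Hz


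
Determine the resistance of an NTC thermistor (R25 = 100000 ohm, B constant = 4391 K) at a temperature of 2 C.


NTC thermistor equation: Rt = R25 * exp(B * (1/T - 1/T25)).
T in Kelvin: 275.15 K, T25 = 298.15 K
1/T - 1/T25 = 1/275.15 - 1/298.15 = 0.00028036
B * (1/T - 1/T25) = 4391 * 0.00028036 = 1.2311
Rt = 100000 * exp(1.2311) = 342493.3 ohm

342493.3 ohm


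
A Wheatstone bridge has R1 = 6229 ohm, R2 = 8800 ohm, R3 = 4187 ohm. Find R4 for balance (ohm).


At balance: R1*R4 = R2*R3, so R4 = R2*R3/R1.
R4 = 8800 * 4187 / 6229
R4 = 36845600 / 6229
R4 = 5915.17 ohm

5915.17 ohm


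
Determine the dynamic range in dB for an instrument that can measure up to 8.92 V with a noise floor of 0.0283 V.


Dynamic range = 20 * log10(Vmax / Vnoise).
DR = 20 * log10(8.92 / 0.0283)
DR = 20 * log10(315.19)
DR = 49.97 dB

49.97 dB


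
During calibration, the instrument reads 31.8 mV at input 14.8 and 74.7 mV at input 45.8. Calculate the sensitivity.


Sensitivity = (y2 - y1) / (x2 - x1).
S = (74.7 - 31.8) / (45.8 - 14.8)
S = 42.9 / 31.0
S = 1.3839 mV/unit

1.3839 mV/unit


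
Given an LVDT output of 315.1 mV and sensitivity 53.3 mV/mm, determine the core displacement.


Displacement = Vout / sensitivity.
d = 315.1 / 53.3
d = 5.912 mm

5.912 mm


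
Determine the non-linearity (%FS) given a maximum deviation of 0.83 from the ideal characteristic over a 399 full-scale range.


Linearity error = (max deviation / full scale) * 100%.
Linearity = (0.83 / 399) * 100
Linearity = 0.208 %FS

0.208 %FS


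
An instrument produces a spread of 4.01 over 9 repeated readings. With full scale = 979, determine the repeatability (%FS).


Repeatability = (spread / full scale) * 100%.
R = (4.01 / 979) * 100
R = 0.41 %FS

0.41 %FS


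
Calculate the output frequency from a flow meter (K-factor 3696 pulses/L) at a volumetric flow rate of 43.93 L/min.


Frequency = K * Q / 60 (converting L/min to L/s).
f = 3696 * 43.93 / 60
f = 162365.28 / 60
f = 2706.09 Hz

2706.09 Hz


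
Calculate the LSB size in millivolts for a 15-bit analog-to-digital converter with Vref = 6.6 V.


The resolution (LSB) of an ADC is Vref / 2^n.
LSB = 6.6 / 2^15
LSB = 6.6 / 32768
LSB = 0.00020142 V = 0.20141602 mV

0.20141602 mV


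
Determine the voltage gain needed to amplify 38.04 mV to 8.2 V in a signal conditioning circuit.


Gain = Vout / Vin (converting to same units).
G = 8.2 V / 38.04 mV
G = 8200.0 mV / 38.04 mV
G = 215.56

215.56


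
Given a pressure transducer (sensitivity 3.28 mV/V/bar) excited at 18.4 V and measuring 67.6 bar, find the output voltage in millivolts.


Output = sensitivity * Vex * P.
Vout = 3.28 * 18.4 * 67.6
Vout = 60.352 * 67.6
Vout = 4079.8 mV

4079.8 mV


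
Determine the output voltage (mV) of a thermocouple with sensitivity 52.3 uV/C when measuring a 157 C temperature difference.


The thermocouple output V = sensitivity * dT.
V = 52.3 uV/C * 157 C
V = 8211.1 uV
V = 8.211 mV

8.211 mV


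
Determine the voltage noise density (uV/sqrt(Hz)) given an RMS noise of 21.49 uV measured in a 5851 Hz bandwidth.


Noise spectral density = Vrms / sqrt(BW).
NSD = 21.49 / sqrt(5851)
NSD = 21.49 / 76.4918
NSD = 0.2809 uV/sqrt(Hz)

0.2809 uV/sqrt(Hz)


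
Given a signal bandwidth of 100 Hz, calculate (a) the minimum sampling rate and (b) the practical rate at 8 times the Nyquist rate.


By Nyquist theorem, fs_min = 2 * fmax.
fs_min = 2 * 100 = 200 Hz
Practical rate = 8 * fs_min = 8 * 200 = 1600 Hz

fs_min = 200 Hz, fs_practical = 1600 Hz


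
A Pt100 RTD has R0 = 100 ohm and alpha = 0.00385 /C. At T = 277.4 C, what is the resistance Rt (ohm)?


The RTD equation: Rt = R0 * (1 + alpha * T).
Rt = 100 * (1 + 0.00385 * 277.4)
Rt = 100 * (1 + 1.06799)
Rt = 100 * 2.06799
Rt = 206.799 ohm

206.799 ohm


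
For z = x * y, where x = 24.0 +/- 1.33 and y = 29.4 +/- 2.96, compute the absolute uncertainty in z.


For a product z = x*y, the relative uncertainty is:
uz/z = sqrt((ux/x)^2 + (uy/y)^2)
Relative uncertainties: ux/x = 1.33/24.0 = 0.055417
uy/y = 2.96/29.4 = 0.10068
z = 24.0 * 29.4 = 705.6
uz = 705.6 * sqrt(0.055417^2 + 0.10068^2) = 81.09

81.09


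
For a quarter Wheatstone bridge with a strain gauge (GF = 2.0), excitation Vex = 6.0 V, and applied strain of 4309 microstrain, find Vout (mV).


Quarter bridge output: Vout = (GF * epsilon * Vex) / 4.
Vout = (2.0 * 4309e-6 * 6.0) / 4
Vout = 0.051708 / 4 V
Vout = 0.012927 V = 12.927 mV

12.927 mV


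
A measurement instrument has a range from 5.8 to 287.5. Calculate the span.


Span = upper range - lower range.
Span = 287.5 - (5.8)
Span = 281.7

281.7


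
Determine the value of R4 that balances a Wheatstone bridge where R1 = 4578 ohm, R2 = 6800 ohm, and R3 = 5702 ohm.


At balance: R1*R4 = R2*R3, so R4 = R2*R3/R1.
R4 = 6800 * 5702 / 4578
R4 = 38773600 / 4578
R4 = 8469.55 ohm

8469.55 ohm


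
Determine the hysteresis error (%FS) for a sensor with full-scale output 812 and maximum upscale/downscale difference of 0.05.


Hysteresis = (max difference / full scale) * 100%.
H = (0.05 / 812) * 100
H = 0.006 %FS

0.006 %FS


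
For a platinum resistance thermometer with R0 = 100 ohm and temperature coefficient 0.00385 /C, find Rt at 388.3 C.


The RTD equation: Rt = R0 * (1 + alpha * T).
Rt = 100 * (1 + 0.00385 * 388.3)
Rt = 100 * (1 + 1.494955)
Rt = 100 * 2.494955
Rt = 249.495 ohm

249.495 ohm


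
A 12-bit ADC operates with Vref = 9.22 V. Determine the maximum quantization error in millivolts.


The maximum quantization error is +/- LSB/2.
LSB = Vref / 2^n = 9.22 / 4096 = 0.00225098 V
Max error = LSB / 2 = 0.00225098 / 2 = 0.00112549 V
Max error = 1.1255 mV

1.1255 mV


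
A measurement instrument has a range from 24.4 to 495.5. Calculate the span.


Span = upper range - lower range.
Span = 495.5 - (24.4)
Span = 471.1

471.1


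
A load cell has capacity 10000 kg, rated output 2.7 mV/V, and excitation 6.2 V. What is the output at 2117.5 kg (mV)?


Vout = rated_output * Vex * (load / capacity).
Vout = 2.7 * 6.2 * (2117.5 / 10000)
Vout = 2.7 * 6.2 * 0.21175
Vout = 3.545 mV

3.545 mV


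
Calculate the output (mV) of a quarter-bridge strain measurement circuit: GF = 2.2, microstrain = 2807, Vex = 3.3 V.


Quarter bridge output: Vout = (GF * epsilon * Vex) / 4.
Vout = (2.2 * 2807e-6 * 3.3) / 4
Vout = 0.02037882 / 4 V
Vout = 0.0050947 V = 5.0947 mV

5.0947 mV


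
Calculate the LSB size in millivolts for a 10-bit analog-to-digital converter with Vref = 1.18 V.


The resolution (LSB) of an ADC is Vref / 2^n.
LSB = 1.18 / 2^10
LSB = 1.18 / 1024
LSB = 0.00115234 V = 1.15234375 mV

1.15234375 mV


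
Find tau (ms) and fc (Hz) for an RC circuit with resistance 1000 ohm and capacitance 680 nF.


Time constant: tau = R * C.
tau = 1000 * 6.80e-07 = 0.00068 s
tau = 0.68 ms
Cutoff frequency: fc = 1 / (2*pi*R*C).
fc = 1 / (2*pi*0.00068) = 234.05 Hz

tau = 0.68 ms, fc = 234.05 Hz


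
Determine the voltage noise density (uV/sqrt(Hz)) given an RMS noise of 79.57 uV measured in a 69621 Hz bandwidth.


Noise spectral density = Vrms / sqrt(BW).
NSD = 79.57 / sqrt(69621)
NSD = 79.57 / 263.8579
NSD = 0.3016 uV/sqrt(Hz)

0.3016 uV/sqrt(Hz)


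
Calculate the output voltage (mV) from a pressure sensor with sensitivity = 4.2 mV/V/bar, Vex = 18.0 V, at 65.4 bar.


Output = sensitivity * Vex * P.
Vout = 4.2 * 18.0 * 65.4
Vout = 75.6 * 65.4
Vout = 4944.24 mV

4944.24 mV


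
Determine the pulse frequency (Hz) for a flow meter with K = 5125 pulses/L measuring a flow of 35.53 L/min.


Frequency = K * Q / 60 (converting L/min to L/s).
f = 5125 * 35.53 / 60
f = 182091.25 / 60
f = 3034.85 Hz

3034.85 Hz


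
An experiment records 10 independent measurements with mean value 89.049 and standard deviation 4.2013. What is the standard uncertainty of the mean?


The standard uncertainty for Type A evaluation is u = s / sqrt(n).
u = 4.2013 / sqrt(10)
u = 4.2013 / 3.1623
u = 1.3286

1.3286


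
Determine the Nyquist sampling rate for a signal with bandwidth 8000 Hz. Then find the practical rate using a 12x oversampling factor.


By Nyquist theorem, fs_min = 2 * fmax.
fs_min = 2 * 8000 = 16000 Hz
Practical rate = 12 * fs_min = 12 * 16000 = 192000 Hz

fs_min = 16000 Hz, fs_practical = 192000 Hz


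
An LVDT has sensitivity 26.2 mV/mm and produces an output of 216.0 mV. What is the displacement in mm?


Displacement = Vout / sensitivity.
d = 216.0 / 26.2
d = 8.244 mm

8.244 mm


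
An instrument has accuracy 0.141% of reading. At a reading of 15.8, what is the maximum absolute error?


Absolute error = (accuracy% / 100) * reading.
Error = (0.141 / 100) * 15.8
Error = 0.00141 * 15.8
Error = 0.0223

0.0223


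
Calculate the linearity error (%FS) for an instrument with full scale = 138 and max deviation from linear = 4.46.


Linearity error = (max deviation / full scale) * 100%.
Linearity = (4.46 / 138) * 100
Linearity = 3.232 %FS

3.232 %FS


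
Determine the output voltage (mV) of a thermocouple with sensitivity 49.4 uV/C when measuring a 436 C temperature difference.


The thermocouple output V = sensitivity * dT.
V = 49.4 uV/C * 436 C
V = 21538.4 uV
V = 21.538 mV

21.538 mV


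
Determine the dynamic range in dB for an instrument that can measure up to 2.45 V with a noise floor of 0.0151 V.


Dynamic range = 20 * log10(Vmax / Vnoise).
DR = 20 * log10(2.45 / 0.0151)
DR = 20 * log10(162.25)
DR = 44.2 dB

44.2 dB


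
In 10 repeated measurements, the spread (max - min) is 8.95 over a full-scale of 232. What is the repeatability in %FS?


Repeatability = (spread / full scale) * 100%.
R = (8.95 / 232) * 100
R = 3.858 %FS

3.858 %FS


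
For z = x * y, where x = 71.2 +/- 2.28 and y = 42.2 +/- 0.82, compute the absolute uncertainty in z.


For a product z = x*y, the relative uncertainty is:
uz/z = sqrt((ux/x)^2 + (uy/y)^2)
Relative uncertainties: ux/x = 2.28/71.2 = 0.032022
uy/y = 0.82/42.2 = 0.019431
z = 71.2 * 42.2 = 3004.6
uz = 3004.6 * sqrt(0.032022^2 + 0.019431^2) = 112.544

112.544


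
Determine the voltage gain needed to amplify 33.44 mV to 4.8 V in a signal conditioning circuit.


Gain = Vout / Vin (converting to same units).
G = 4.8 V / 33.44 mV
G = 4800.0 mV / 33.44 mV
G = 143.54

143.54


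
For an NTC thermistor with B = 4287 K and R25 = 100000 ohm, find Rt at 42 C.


NTC thermistor equation: Rt = R25 * exp(B * (1/T - 1/T25)).
T in Kelvin: 315.15 K, T25 = 298.15 K
1/T - 1/T25 = 1/315.15 - 1/298.15 = -0.00018092
B * (1/T - 1/T25) = 4287 * -0.00018092 = -0.7756
Rt = 100000 * exp(-0.7756) = 46041.7 ohm

46041.7 ohm


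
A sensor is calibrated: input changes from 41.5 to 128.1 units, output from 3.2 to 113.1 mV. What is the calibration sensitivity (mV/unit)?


Sensitivity = (y2 - y1) / (x2 - x1).
S = (113.1 - 3.2) / (128.1 - 41.5)
S = 109.9 / 86.6
S = 1.2691 mV/unit

1.2691 mV/unit


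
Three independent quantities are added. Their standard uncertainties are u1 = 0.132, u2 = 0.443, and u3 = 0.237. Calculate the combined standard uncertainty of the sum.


For a sum of independent quantities, uc = sqrt(u1^2 + u2^2 + u3^2).
uc = sqrt(0.132^2 + 0.443^2 + 0.237^2)
uc = sqrt(0.017424 + 0.196249 + 0.056169)
uc = 0.5195

0.5195


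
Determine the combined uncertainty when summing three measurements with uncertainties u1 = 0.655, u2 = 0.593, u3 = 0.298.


For a sum of independent quantities, uc = sqrt(u1^2 + u2^2 + u3^2).
uc = sqrt(0.655^2 + 0.593^2 + 0.298^2)
uc = sqrt(0.429025 + 0.351649 + 0.088804)
uc = 0.9325

0.9325


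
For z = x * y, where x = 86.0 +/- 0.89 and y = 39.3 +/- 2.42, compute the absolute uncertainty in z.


For a product z = x*y, the relative uncertainty is:
uz/z = sqrt((ux/x)^2 + (uy/y)^2)
Relative uncertainties: ux/x = 0.89/86.0 = 0.010349
uy/y = 2.42/39.3 = 0.061578
z = 86.0 * 39.3 = 3379.8
uz = 3379.8 * sqrt(0.010349^2 + 0.061578^2) = 211.039

211.039


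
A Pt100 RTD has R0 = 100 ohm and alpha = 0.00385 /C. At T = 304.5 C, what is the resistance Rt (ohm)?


The RTD equation: Rt = R0 * (1 + alpha * T).
Rt = 100 * (1 + 0.00385 * 304.5)
Rt = 100 * (1 + 1.172325)
Rt = 100 * 2.172325
Rt = 217.232 ohm

217.232 ohm


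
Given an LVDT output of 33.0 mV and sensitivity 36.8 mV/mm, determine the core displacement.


Displacement = Vout / sensitivity.
d = 33.0 / 36.8
d = 0.897 mm

0.897 mm


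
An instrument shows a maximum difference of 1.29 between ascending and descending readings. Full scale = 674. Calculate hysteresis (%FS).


Hysteresis = (max difference / full scale) * 100%.
H = (1.29 / 674) * 100
H = 0.191 %FS

0.191 %FS


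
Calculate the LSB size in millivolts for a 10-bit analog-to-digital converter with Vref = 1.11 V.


The resolution (LSB) of an ADC is Vref / 2^n.
LSB = 1.11 / 2^10
LSB = 1.11 / 1024
LSB = 0.00108398 V = 1.08398438 mV

1.08398438 mV


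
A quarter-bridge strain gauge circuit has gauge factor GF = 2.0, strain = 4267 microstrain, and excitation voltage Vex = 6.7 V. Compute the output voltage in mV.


Quarter bridge output: Vout = (GF * epsilon * Vex) / 4.
Vout = (2.0 * 4267e-6 * 6.7) / 4
Vout = 0.0571778 / 4 V
Vout = 0.01429445 V = 14.2944 mV

14.2944 mV


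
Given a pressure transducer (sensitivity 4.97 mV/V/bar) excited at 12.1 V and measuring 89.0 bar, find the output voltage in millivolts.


Output = sensitivity * Vex * P.
Vout = 4.97 * 12.1 * 89.0
Vout = 60.137 * 89.0
Vout = 5352.19 mV

5352.19 mV


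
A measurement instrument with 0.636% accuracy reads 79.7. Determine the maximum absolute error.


Absolute error = (accuracy% / 100) * reading.
Error = (0.636 / 100) * 79.7
Error = 0.00636 * 79.7
Error = 0.5069

0.5069


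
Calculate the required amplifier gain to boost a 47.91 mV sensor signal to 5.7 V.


Gain = Vout / Vin (converting to same units).
G = 5.7 V / 47.91 mV
G = 5700.0 mV / 47.91 mV
G = 118.97

118.97


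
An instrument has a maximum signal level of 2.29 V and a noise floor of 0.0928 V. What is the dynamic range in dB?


Dynamic range = 20 * log10(Vmax / Vnoise).
DR = 20 * log10(2.29 / 0.0928)
DR = 20 * log10(24.68)
DR = 27.85 dB

27.85 dB


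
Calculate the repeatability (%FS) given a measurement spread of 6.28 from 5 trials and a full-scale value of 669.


Repeatability = (spread / full scale) * 100%.
R = (6.28 / 669) * 100
R = 0.939 %FS

0.939 %FS


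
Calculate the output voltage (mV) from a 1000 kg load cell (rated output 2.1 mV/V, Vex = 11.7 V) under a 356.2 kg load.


Vout = rated_output * Vex * (load / capacity).
Vout = 2.1 * 11.7 * (356.2 / 1000)
Vout = 2.1 * 11.7 * 0.3562
Vout = 8.752 mV

8.752 mV


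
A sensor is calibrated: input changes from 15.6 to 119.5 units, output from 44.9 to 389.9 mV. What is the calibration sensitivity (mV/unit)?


Sensitivity = (y2 - y1) / (x2 - x1).
S = (389.9 - 44.9) / (119.5 - 15.6)
S = 345.0 / 103.9
S = 3.3205 mV/unit

3.3205 mV/unit


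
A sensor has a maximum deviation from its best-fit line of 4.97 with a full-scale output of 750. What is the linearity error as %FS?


Linearity error = (max deviation / full scale) * 100%.
Linearity = (4.97 / 750) * 100
Linearity = 0.663 %FS

0.663 %FS


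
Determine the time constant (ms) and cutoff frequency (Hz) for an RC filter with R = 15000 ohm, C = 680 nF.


Time constant: tau = R * C.
tau = 15000 * 6.80e-07 = 0.0102 s
tau = 10.2 ms
Cutoff frequency: fc = 1 / (2*pi*R*C).
fc = 1 / (2*pi*0.0102) = 15.6 Hz

tau = 10.2 ms, fc = 15.6 Hz


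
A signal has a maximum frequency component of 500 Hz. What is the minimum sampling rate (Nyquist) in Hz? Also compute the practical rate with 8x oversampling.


By Nyquist theorem, fs_min = 2 * fmax.
fs_min = 2 * 500 = 1000 Hz
Practical rate = 8 * fs_min = 8 * 1000 = 8000 Hz

fs_min = 1000 Hz, fs_practical = 8000 Hz


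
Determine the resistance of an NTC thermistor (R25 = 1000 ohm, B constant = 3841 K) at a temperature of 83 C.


NTC thermistor equation: Rt = R25 * exp(B * (1/T - 1/T25)).
T in Kelvin: 356.15 K, T25 = 298.15 K
1/T - 1/T25 = 1/356.15 - 1/298.15 = -0.00054621
B * (1/T - 1/T25) = 3841 * -0.00054621 = -2.098
Rt = 1000 * exp(-2.098) = 122.7 ohm

122.7 ohm


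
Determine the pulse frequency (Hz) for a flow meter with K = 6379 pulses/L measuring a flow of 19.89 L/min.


Frequency = K * Q / 60 (converting L/min to L/s).
f = 6379 * 19.89 / 60
f = 126878.31 / 60
f = 2114.64 Hz

2114.64 Hz


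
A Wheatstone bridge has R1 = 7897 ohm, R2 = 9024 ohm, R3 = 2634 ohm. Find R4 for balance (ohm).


At balance: R1*R4 = R2*R3, so R4 = R2*R3/R1.
R4 = 9024 * 2634 / 7897
R4 = 23769216 / 7897
R4 = 3009.9 ohm

3009.9 ohm


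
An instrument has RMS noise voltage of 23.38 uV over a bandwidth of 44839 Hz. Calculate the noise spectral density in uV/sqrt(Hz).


Noise spectral density = Vrms / sqrt(BW).
NSD = 23.38 / sqrt(44839)
NSD = 23.38 / 211.7522
NSD = 0.1104 uV/sqrt(Hz)

0.1104 uV/sqrt(Hz)


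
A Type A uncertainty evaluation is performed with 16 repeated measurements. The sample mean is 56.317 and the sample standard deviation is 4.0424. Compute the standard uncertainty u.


The standard uncertainty for Type A evaluation is u = s / sqrt(n).
u = 4.0424 / sqrt(16)
u = 4.0424 / 4.0
u = 1.0106

1.0106


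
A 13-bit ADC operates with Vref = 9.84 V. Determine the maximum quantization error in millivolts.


The maximum quantization error is +/- LSB/2.
LSB = Vref / 2^n = 9.84 / 8192 = 0.00120117 V
Max error = LSB / 2 = 0.00120117 / 2 = 0.00060059 V
Max error = 0.6006 mV

0.6006 mV


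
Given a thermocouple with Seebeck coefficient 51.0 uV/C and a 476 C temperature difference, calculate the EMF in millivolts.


The thermocouple output V = sensitivity * dT.
V = 51.0 uV/C * 476 C
V = 24276.0 uV
V = 24.276 mV

24.276 mV


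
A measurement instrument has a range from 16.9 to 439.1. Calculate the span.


Span = upper range - lower range.
Span = 439.1 - (16.9)
Span = 422.2

422.2


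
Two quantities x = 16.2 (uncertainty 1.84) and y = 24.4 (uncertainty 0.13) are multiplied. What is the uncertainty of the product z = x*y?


For a product z = x*y, the relative uncertainty is:
uz/z = sqrt((ux/x)^2 + (uy/y)^2)
Relative uncertainties: ux/x = 1.84/16.2 = 0.11358
uy/y = 0.13/24.4 = 0.005328
z = 16.2 * 24.4 = 395.3
uz = 395.3 * sqrt(0.11358^2 + 0.005328^2) = 44.945

44.945
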